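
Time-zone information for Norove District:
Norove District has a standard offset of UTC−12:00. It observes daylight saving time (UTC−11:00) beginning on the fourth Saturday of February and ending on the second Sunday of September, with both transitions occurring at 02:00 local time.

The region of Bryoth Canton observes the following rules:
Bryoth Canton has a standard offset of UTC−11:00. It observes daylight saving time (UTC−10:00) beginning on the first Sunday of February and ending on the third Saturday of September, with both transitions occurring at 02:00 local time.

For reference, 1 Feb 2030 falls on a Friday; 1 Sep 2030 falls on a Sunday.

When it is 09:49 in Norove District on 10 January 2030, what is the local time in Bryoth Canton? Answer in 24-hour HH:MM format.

1 February 2030 is a Friday, so the first Saturday is February 2 and the fourth is February 23.
1 September 2030 is a Sunday, so the first Sunday is September 1 and the second is September 8.
Daylight saving runs 23 February – 8 September; 10 January 2030 is outside that window, so Norove District is on standard time at UTC−12:00.
09:49 Norove District + 12h = 21:49 UTC.
1 February 2030 is a Friday, so the first Sunday is February 3.
1 September 2030 is a Sunday, so the first Saturday is September 7 and the third is September 21.
At the standard offset (UTC−11:00), 21:49 UTC − 11h = 10:49 Bryoth Canton standard time.
The standard-time date in Bryoth Canton, 10 January 2030, does not fall between 3 February and 21 September, so daylight saving is not in effect and Bryoth Canton is at UTC−11:00.
21:49 UTC − 11h = 10:49 Bryoth Canton.

10:49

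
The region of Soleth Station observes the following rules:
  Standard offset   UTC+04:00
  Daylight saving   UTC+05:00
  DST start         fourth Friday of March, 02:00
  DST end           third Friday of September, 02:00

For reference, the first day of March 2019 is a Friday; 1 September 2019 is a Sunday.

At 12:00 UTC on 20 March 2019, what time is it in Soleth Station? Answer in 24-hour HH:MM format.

16:00

1 March 2019 is a Friday, so the first Friday is March 1 and the fourth is March 22.
1 September 2019 is a Sunday, so the first Friday is September 6 and the third is September 20.
At the standard offset (UTC+04:00), 12:00 UTC + 4h = 16:00 Soleth Station standard time.
The standard-time date in Soleth Station, 20 March 2019, does not fall between 22 March and 20 September, so daylight saving is not in effect and Soleth Station is at UTC+04:00.
12:00 UTC + 4h = 16:00 local.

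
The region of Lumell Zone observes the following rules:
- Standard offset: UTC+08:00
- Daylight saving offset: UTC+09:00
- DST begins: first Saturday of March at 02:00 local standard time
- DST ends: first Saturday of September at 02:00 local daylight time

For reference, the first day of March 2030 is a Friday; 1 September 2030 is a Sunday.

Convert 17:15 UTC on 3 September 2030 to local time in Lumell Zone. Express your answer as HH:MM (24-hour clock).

1 March 2030 is a Friday, so the first Saturday is March 2.
1 September 2030 is a Sunday, so the first Saturday is September 7.
At the standard offset (UTC+08:00), 17:15 UTC + 8h = 01:15 Lumell Zone standard time (rolling into the next day, 4 September 2030).
The standard-time date in Lumell Zone, 4 September 2030, lies within the daylight-saving period (2 March – 7 September), so Lumell Zone is on daylight time, UTC+09:00.
17:15 UTC + 9h = 02:15 local (rolling into the next day, 4 September 2030).

02:15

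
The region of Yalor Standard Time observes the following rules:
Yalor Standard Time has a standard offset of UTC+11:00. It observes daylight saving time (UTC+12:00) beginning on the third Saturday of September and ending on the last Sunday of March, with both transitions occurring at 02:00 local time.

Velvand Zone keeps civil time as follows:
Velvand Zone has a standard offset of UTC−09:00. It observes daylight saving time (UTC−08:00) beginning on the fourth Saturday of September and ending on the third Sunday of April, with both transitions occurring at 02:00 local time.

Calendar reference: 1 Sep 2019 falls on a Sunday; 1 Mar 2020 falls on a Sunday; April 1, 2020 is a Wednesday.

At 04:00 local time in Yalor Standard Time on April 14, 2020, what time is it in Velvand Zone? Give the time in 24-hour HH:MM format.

09:00

1 September 2019 is a Sunday, so the first Saturday is September 7 and the third is September 21.
1 March 2020 is a Sunday, so Sundays fall on 1, 8, 15, 22, 29; the last is March 29.
Daylight saving runs 21 September 2019 – 29 March 2020; April 14, 2020 is outside that window, so Yalor Standard Time is on standard time at UTC+11:00.
04:00 Yalor Standard Time − 11h = 17:00 UTC (rolling into the previous day, 13 April 2020).
1 September 2019 is a Sunday, so the first Saturday is September 7 and the fourth is September 28.
1 April 2020 is a Wednesday, so the first Sunday is April 5 and the third is April 19.
At the standard offset (UTC−09:00), 17:00 UTC − 9h = 08:00 Velvand Zone standard time.
The standard-time date in Velvand Zone, April 13, 2020, lies within the daylight-saving period (28 September 2019 – 19 April 2020), so Velvand Zone is on daylight time, UTC−08:00.
17:00 UTC − 8h = 09:00 Velvand Zone.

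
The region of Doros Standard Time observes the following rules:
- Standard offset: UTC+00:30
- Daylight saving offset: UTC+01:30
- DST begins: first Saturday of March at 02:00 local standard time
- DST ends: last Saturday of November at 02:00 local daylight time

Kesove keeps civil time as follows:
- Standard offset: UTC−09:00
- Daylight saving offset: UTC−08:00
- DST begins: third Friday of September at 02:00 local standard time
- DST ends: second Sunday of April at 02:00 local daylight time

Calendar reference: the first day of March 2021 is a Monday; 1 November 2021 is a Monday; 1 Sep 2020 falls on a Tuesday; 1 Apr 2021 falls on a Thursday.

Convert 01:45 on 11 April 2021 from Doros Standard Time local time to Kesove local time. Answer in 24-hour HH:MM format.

16:15

1 March 2021 is a Monday, so the first Saturday is March 6.
1 November 2021 is a Monday, so Saturdays fall on 6, 13, 20, 27; the last is November 27.
11 April 2021 falls between 6 March and 27 November, so daylight saving is in effect and Doros Standard Time is at UTC+01:30.
01:45 Doros Standard Time − 1h30m = 00:15 UTC.
1 September 2020 is a Tuesday, so the first Friday is September 4 and the third is September 18.
1 April 2021 is a Thursday, so the first Sunday is April 4 and the second is April 11.
At the standard offset (UTC−09:00), 00:15 UTC − 9h = 15:15 Kesove standard time (rolling into the previous day, 10 April 2021).
Daylight saving runs 18 September 2020 – 11 April 2021; the standard-time date in Kesove, 10 April 2021, is inside that window, so Kesove is at UTC−08:00.
00:15 UTC − 8h = 16:15 Kesove (rolling into the previous day, 10 April 2021).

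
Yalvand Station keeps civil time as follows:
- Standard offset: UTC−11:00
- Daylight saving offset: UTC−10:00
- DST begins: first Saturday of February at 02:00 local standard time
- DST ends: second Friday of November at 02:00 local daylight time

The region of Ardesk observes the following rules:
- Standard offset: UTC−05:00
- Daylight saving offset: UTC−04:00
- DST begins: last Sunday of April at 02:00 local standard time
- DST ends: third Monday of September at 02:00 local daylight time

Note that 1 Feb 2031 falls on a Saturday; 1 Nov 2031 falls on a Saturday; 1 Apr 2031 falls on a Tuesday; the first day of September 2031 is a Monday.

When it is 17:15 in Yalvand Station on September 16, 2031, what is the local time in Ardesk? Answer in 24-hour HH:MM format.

1 February 2031 is a Saturday, so the first Saturday is February 1.
1 November 2031 is a Saturday, so the first Friday is November 7 and the second is November 14.
September 16, 2031 lies within the daylight-saving period (1 February – 14 November), so Yalvand Station is on daylight time, UTC−10:00.
17:15 Yalvand Station + 10h = 03:15 UTC (rolling into the next day, 17 September 2031).
1 April 2031 is a Tuesday, so Sundays fall on 6, 13, 20, 27; the last is April 27.
1 September 2031 is a Monday, so the first Monday is September 1 and the third is September 15.
At the standard offset (UTC−05:00), 03:15 UTC − 5h = 22:15 Ardesk standard time (rolling into the previous day, 16 September 2031).
Daylight saving runs 27 April – 15 September; the standard-time date in Ardesk, September 16, 2031, is outside that window, so Ardesk is on standard time at UTC−05:00.
03:15 UTC − 5h = 22:15 Ardesk (rolling into the previous day, 16 September 2031).

22:15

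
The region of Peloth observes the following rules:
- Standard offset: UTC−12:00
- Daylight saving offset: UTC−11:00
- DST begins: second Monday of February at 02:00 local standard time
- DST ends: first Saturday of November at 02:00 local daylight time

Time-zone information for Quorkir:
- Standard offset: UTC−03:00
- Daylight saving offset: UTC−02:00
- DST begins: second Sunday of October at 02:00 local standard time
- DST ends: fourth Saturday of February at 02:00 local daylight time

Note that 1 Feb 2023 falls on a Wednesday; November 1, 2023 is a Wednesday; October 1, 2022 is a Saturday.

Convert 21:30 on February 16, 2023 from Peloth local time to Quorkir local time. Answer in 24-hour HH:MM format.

1 February 2023 is a Wednesday, so the first Monday is February 6 and the second is February 13.
1 November 2023 is a Wednesday, so the first Saturday is November 4.
Daylight saving runs 13 February – 4 November; February 16, 2023 is inside that window, so Peloth is at UTC−11:00.
21:30 Peloth + 11h = 08:30 UTC (rolling into the next day, 17 February 2023).
1 October 2022 is a Saturday, so the first Sunday is October 2 and the second is October 9.
1 February 2023 is a Wednesday, so the first Saturday is February 4 and the fourth is February 25.
At the standard offset (UTC−03:00), 08:30 UTC − 3h = 05:30 Quorkir standard time.
Daylight saving runs 9 October 2022 – 25 February 2023; the standard-time date in Quorkir, February 17, 2023, is inside that window, so Quorkir is at UTC−02:00.
08:30 UTC − 2h = 06:30 Quorkir.

06:30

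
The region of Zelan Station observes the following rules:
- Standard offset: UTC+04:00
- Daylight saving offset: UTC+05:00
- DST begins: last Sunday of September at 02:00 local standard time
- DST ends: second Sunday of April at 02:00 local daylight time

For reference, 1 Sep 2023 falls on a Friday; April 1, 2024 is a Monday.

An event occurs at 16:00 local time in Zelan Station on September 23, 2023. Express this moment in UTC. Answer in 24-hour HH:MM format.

1 September 2023 is a Friday, so Sundays fall on 3, 10, 17, 24; the last is September 24.
1 April 2024 is a Monday, so the first Sunday is April 7 and the second is April 14.
September 23, 2023 does not fall between 24 September 2023 and 14 April 2024, so daylight saving is not in effect and Zelan Station is at UTC+04:00.
16:00 local − 4h = 12:00 UTC.

12:00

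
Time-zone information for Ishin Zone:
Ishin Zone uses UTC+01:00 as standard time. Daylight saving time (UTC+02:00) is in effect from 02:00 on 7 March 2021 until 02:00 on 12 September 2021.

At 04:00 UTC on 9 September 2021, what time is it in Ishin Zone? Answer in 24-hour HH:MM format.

At the standard offset (UTC+01:00), 04:00 UTC + 1h = 05:00 Ishin Zone standard time.
Daylight saving runs 7 March – 12 September; the standard-time date in Ishin Zone, 9 September 2021, is inside that window, so Ishin Zone is at UTC+02:00.
04:00 UTC + 2h = 06:00 local.

06:00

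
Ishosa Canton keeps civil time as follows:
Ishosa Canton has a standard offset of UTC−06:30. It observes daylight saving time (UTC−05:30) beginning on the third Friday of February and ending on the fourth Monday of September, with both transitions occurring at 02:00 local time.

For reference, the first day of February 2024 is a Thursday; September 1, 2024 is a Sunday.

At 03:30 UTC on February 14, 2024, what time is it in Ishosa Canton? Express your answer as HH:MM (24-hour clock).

1 February 2024 is a Thursday, so the first Friday is February 2 and the third is February 16.
1 September 2024 is a Sunday, so the first Monday is September 2 and the fourth is September 23.
At the standard offset (UTC−06:30), 03:30 UTC − 6h30m = 21:00 Ishosa Canton standard time (rolling into the previous day, 13 February 2024).
The standard-time date in Ishosa Canton, February 13, 2024, is outside the daylight-saving period (16 February – 23 September), so Ishosa Canton is on standard time, UTC−06:30.
03:30 UTC − 6h30m = 21:00 local (rolling into the previous day, 13 February 2024).

21:00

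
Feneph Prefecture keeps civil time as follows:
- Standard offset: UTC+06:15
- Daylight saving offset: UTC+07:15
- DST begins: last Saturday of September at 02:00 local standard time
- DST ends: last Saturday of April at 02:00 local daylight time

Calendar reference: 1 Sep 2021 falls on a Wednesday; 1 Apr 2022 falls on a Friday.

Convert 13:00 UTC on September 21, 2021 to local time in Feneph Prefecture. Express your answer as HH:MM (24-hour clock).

19:15

1 September 2021 is a Wednesday, so Saturdays fall on 4, 11, 18, 25; the last is September 25.
1 April 2022 is a Friday, so Saturdays fall on 2, 9, 16, 23, 30; the last is April 30.
At the standard offset (UTC+06:15), 13:00 UTC + 6h15m = 19:15 Feneph Prefecture standard time.
The standard-time date in Feneph Prefecture, September 21, 2021, does not fall between 25 September 2021 and 30 April 2022, so daylight saving is not in effect and Feneph Prefecture is at UTC+06:15.
13:00 UTC + 6h15m = 19:15 local.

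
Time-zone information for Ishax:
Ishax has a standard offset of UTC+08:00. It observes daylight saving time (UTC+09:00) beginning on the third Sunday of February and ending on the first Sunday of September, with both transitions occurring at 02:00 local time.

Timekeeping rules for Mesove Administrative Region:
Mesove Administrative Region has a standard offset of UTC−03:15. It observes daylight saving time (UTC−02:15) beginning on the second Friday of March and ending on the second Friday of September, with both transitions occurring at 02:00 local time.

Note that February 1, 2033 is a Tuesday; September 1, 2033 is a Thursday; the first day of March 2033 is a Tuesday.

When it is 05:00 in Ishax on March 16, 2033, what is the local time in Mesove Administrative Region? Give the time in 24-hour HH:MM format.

1 February 2033 is a Tuesday, so the first Sunday is February 6 and the third is February 20.
1 September 2033 is a Thursday, so the first Sunday is September 4.
March 16, 2033 lies within the daylight-saving period (20 February – 4 September), so Ishax is on daylight time, UTC+09:00.
05:00 Ishax − 9h = 20:00 UTC (rolling into the previous day, 15 March 2033).
1 March 2033 is a Tuesday, so the first Friday is March 4 and the second is March 11.
1 September 2033 is a Thursday, so the first Friday is September 2 and the second is September 9.
At the standard offset (UTC−03:15), 20:00 UTC − 3h15m = 16:45 Mesove Administrative Region standard time.
The standard-time date in Mesove Administrative Region, March 15, 2033, falls between 11 March and 9 September, so daylight saving is in effect and Mesove Administrative Region is at UTC−02:15.
20:00 UTC − 2h15m = 17:45 Mesove Administrative Region.

17:45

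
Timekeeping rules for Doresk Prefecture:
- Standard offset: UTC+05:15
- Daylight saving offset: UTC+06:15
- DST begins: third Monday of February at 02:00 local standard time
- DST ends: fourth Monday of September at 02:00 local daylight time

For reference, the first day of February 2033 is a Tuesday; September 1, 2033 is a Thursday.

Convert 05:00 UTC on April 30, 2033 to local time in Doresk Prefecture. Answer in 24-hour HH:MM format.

1 February 2033 is a Tuesday, so the first Monday is February 7 and the third is February 21.
1 September 2033 is a Thursday, so the first Monday is September 5 and the fourth is September 26.
At the standard offset (UTC+05:15), 05:00 UTC + 5h15m = 10:15 Doresk Prefecture standard time.
The standard-time date in Doresk Prefecture, April 30, 2033, falls between 21 February and 26 September, so daylight saving is in effect and Doresk Prefecture is at UTC+06:15.
05:00 UTC + 6h15m = 11:15 local.

11:15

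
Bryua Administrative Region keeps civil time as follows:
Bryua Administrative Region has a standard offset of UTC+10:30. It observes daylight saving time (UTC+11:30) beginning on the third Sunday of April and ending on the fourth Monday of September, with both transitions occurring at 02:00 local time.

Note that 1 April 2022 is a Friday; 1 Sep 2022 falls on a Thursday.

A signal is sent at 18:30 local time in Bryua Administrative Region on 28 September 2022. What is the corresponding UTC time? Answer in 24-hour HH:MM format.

08:00

1 April 2022 is a Friday, so the first Sunday is April 3 and the third is April 17.
1 September 2022 is a Thursday, so the first Monday is September 5 and the fourth is September 26.
Daylight saving runs 17 April – 26 September; 28 September 2022 is outside that window, so Bryua Administrative Region is on standard time at UTC+10:30.
18:30 local − 10h30m = 08:00 UTC.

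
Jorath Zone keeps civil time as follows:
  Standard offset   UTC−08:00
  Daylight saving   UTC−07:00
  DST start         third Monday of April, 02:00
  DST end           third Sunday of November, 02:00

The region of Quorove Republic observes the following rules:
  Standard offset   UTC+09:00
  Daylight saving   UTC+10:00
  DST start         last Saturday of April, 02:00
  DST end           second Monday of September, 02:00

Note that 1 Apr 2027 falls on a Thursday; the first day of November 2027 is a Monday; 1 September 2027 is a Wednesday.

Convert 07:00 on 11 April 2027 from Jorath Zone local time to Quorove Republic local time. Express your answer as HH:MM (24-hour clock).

1 April 2027 is a Thursday, so the first Monday is April 5 and the third is April 19.
1 November 2027 is a Monday, so the first Sunday is November 7 and the third is November 21.
11 April 2027 does not fall between 19 April and 21 November, so daylight saving is not in effect and Jorath Zone is at UTC−08:00.
07:00 Jorath Zone + 8h = 15:00 UTC.
1 April 2027 is a Thursday, so Saturdays fall on 3, 10, 17, 24; the last is April 24.
1 September 2027 is a Wednesday, so the first Monday is September 6 and the second is September 13.
At the standard offset (UTC+09:00), 15:00 UTC + 9h = 00:00 Quorove Republic standard time (rolling into the next day, 12 April 2027).
Daylight saving runs 24 April – 13 September; the standard-time date in Quorove Republic, 12 April 2027, is outside that window, so Quorove Republic is on standard time at UTC+09:00.
15:00 UTC + 9h = 00:00 Quorove Republic (rolling into the next day, 12 April 2027).

00:00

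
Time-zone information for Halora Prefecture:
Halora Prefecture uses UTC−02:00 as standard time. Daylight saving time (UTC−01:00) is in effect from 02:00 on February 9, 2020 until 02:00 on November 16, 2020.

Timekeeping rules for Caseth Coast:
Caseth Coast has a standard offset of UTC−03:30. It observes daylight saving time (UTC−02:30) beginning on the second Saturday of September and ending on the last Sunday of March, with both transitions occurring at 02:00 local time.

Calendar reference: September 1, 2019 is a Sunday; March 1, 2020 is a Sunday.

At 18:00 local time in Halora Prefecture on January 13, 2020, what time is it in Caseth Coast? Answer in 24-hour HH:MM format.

17:30

Daylight saving runs 9 February – 16 November; January 13, 2020 is outside that window, so Halora Prefecture is on standard time at UTC−02:00.
18:00 Halora Prefecture + 2h = 20:00 UTC.
1 September 2019 is a Sunday, so the first Saturday is September 7 and the second is September 14.
1 March 2020 is a Sunday, so Sundays fall on 1, 8, 15, 22, 29; the last is March 29.
At the standard offset (UTC−03:30), 20:00 UTC − 3h30m = 16:30 Caseth Coast standard time.
The standard-time date in Caseth Coast, January 13, 2020, falls between 14 September 2019 and 29 March 2020, so daylight saving is in effect and Caseth Coast is at UTC−02:30.
20:00 UTC − 2h30m = 17:30 Caseth Coast.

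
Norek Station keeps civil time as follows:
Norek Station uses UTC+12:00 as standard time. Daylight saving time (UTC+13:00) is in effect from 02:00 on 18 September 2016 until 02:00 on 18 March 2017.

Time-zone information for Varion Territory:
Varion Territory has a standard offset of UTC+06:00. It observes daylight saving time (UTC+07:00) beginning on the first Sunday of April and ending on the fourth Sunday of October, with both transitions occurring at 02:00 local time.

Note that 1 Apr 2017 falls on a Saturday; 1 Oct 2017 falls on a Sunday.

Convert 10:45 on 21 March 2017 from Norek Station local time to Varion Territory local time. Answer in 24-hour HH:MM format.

04:45

Daylight saving runs 18 September 2016 – 18 March 2017; 21 March 2017 is outside that window, so Norek Station is on standard time at UTC+12:00.
10:45 Norek Station − 12h = 22:45 UTC (rolling into the previous day, 20 March 2017).
1 April 2017 is a Saturday, so the first Sunday is April 2.
1 October 2017 is a Sunday, so the first Sunday is October 1 and the fourth is October 22.
At the standard offset (UTC+06:00), 22:45 UTC + 6h = 04:45 Varion Territory standard time (rolling into the next day, 21 March 2017).
The standard-time date in Varion Territory, 21 March 2017, does not fall between 2 April and 22 October, so daylight saving is not in effect and Varion Territory is at UTC+06:00.
22:45 UTC + 6h = 04:45 Varion Territory (rolling into the next day, 21 March 2017).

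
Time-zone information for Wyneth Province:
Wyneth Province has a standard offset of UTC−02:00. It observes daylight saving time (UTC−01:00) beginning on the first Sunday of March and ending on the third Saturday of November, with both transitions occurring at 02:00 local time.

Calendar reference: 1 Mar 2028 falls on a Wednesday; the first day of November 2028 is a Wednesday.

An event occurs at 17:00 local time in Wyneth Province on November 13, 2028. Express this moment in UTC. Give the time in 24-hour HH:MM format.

1 March 2028 is a Wednesday, so the first Sunday is March 5.
1 November 2028 is a Wednesday, so the first Saturday is November 4 and the third is November 18.
November 13, 2028 falls between 5 March and 18 November, so daylight saving is in effect and Wyneth Province is at UTC−01:00.
17:00 local + 1h = 18:00 UTC.

18:00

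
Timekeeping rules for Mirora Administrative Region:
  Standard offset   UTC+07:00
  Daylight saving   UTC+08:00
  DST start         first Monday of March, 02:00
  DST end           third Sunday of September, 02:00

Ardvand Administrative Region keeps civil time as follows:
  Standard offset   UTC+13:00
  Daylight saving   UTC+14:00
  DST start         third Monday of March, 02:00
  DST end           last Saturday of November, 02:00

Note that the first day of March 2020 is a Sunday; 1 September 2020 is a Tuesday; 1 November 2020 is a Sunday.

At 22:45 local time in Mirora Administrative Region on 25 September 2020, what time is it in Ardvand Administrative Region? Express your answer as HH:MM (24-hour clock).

05:45

1 March 2020 is a Sunday, so the first Monday is March 2.
1 September 2020 is a Tuesday, so the first Sunday is September 6 and the third is September 20.
25 September 2020 is outside the daylight-saving period (2 March – 20 September), so Mirora Administrative Region is on standard time, UTC+07:00.
22:45 Mirora Administrative Region − 7h = 15:45 UTC.
1 March 2020 is a Sunday, so the first Monday is March 2 and the third is March 16.
1 November 2020 is a Sunday, so Saturdays fall on 7, 14, 21, 28; the last is November 28.
At the standard offset (UTC+13:00), 15:45 UTC + 13h = 04:45 Ardvand Administrative Region standard time (rolling into the next day, 26 September 2020).
The standard-time date in Ardvand Administrative Region, 26 September 2020, falls between 16 March and 28 November, so daylight saving is in effect and Ardvand Administrative Region is at UTC+14:00.
15:45 UTC + 14h = 05:45 Ardvand Administrative Region (rolling into the next day, 26 September 2020).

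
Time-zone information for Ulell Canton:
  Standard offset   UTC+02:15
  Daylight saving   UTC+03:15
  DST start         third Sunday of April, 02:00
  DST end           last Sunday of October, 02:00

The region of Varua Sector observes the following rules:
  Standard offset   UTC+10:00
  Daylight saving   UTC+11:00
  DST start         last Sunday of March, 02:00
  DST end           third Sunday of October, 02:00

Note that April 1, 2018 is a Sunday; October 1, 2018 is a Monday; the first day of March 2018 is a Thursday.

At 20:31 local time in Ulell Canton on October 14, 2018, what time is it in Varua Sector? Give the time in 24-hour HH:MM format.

1 April 2018 is a Sunday, so the first Sunday is April 1 and the third is April 15.
1 October 2018 is a Monday, so Sundays fall on 7, 14, 21, 28; the last is October 28.
October 14, 2018 falls between 15 April and 28 October, so daylight saving is in effect and Ulell Canton is at UTC+03:15.
20:31 Ulell Canton − 3h15m = 17:16 UTC.
1 March 2018 is a Thursday, so Sundays fall on 4, 11, 18, 25; the last is March 25.
1 October 2018 is a Monday, so the first Sunday is October 7 and the third is October 21.
At the standard offset (UTC+10:00), 17:16 UTC + 10h = 03:16 Varua Sector standard time (rolling into the next day, 15 October 2018).
Daylight saving runs 25 March – 21 October; the standard-time date in Varua Sector, October 15, 2018, is inside that window, so Varua Sector is at UTC+11:00.
17:16 UTC + 11h = 04:16 Varua Sector (rolling into the next day, 15 October 2018).

04:16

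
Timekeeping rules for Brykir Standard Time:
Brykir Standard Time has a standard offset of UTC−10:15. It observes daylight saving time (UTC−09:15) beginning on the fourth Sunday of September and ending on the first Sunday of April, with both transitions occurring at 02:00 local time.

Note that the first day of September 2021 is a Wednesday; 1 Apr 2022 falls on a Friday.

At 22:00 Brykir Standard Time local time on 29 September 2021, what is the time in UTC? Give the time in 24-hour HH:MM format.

07:15

1 September 2021 is a Wednesday, so the first Sunday is September 5 and the fourth is September 26.
1 April 2022 is a Friday, so the first Sunday is April 3.
Daylight saving runs 26 September 2021 – 3 April 2022; 29 September 2021 is inside that window, so Brykir Standard Time is at UTC−09:15.
22:00 local + 9h15m = 07:15 UTC (rolling into the next day, 30 September 2021).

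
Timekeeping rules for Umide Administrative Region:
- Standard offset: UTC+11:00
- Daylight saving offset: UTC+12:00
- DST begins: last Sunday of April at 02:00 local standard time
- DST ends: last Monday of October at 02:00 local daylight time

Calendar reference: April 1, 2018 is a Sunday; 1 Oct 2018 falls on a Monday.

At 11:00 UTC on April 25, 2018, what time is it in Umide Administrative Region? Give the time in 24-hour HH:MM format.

22:00

1 April 2018 is a Sunday, so Sundays fall on 1, 8, 15, 22, 29; the last is April 29.
1 October 2018 is a Monday, so Mondays fall on 1, 8, 15, 22, 29; the last is October 29.
At the standard offset (UTC+11:00), 11:00 UTC + 11h = 22:00 Umide Administrative Region standard time.
The standard-time date in Umide Administrative Region, April 25, 2018, is outside the daylight-saving period (29 April – 29 October), so Umide Administrative Region is on standard time, UTC+11:00.
11:00 UTC + 11h = 22:00 local.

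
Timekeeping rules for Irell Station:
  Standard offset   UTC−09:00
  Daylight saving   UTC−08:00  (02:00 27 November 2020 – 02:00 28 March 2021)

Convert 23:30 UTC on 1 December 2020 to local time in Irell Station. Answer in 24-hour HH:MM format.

At the standard offset (UTC−09:00), 23:30 UTC − 9h = 14:30 Irell Station standard time.
The standard-time date in Irell Station, 1 December 2020, lies within the daylight-saving period (27 November 2020 – 28 March 2021), so Irell Station is on daylight time, UTC−08:00.
23:30 UTC − 8h = 15:30 local.

15:30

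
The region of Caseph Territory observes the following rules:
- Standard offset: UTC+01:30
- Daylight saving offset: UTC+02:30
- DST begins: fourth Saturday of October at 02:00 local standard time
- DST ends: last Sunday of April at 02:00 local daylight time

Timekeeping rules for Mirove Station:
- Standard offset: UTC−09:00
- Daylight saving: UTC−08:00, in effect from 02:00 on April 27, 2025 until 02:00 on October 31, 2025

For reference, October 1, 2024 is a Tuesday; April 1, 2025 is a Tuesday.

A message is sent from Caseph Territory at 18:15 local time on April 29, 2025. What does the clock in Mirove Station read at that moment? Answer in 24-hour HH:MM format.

08:45

1 October 2024 is a Tuesday, so the first Saturday is October 5 and the fourth is October 26.
1 April 2025 is a Tuesday, so Sundays fall on 6, 13, 20, 27; the last is April 27.
April 29, 2025 is outside the daylight-saving period (26 October 2024 – 27 April 2025), so Caseph Territory is on standard time, UTC+01:30.
18:15 Caseph Territory − 1h30m = 16:45 UTC.
At the standard offset (UTC−09:00), 16:45 UTC − 9h = 07:45 Mirove Station standard time.
The standard-time date in Mirove Station, April 29, 2025, lies within the daylight-saving period (27 April – 31 October), so Mirove Station is on daylight time, UTC−08:00.
16:45 UTC − 8h = 08:45 Mirove Station.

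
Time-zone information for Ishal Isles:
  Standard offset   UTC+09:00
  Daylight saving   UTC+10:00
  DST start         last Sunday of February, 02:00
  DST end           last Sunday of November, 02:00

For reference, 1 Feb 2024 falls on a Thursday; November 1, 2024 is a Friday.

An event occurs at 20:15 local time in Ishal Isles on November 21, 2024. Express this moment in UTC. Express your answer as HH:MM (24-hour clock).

10:15

1 February 2024 is a Thursday, so Sundays fall on 4, 11, 18, 25; the last is February 25.
1 November 2024 is a Friday, so Sundays fall on 3, 10, 17, 24; the last is November 24.
November 21, 2024 lies within the daylight-saving period (25 February – 24 November), so Ishal Isles is on daylight time, UTC+10:00.
20:15 local − 10h = 10:15 UTC.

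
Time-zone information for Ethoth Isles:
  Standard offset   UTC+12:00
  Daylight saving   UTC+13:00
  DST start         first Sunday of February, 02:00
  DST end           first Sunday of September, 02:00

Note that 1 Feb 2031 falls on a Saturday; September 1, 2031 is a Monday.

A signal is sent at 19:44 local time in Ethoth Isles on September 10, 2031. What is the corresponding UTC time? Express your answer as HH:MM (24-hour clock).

07:44

1 February 2031 is a Saturday, so the first Sunday is February 2.
1 September 2031 is a Monday, so the first Sunday is September 7.
September 10, 2031 does not fall between 2 February and 7 September, so daylight saving is not in effect and Ethoth Isles is at UTC+12:00.
19:44 local − 12h = 07:44 UTC.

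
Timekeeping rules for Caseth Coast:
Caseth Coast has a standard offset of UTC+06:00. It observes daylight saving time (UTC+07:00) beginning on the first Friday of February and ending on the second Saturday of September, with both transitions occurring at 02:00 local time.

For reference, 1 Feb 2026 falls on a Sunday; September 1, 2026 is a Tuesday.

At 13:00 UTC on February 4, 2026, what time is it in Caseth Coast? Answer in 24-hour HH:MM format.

1 February 2026 is a Sunday, so the first Friday is February 6.
1 September 2026 is a Tuesday, so the first Saturday is September 5 and the second is September 12.
At the standard offset (UTC+06:00), 13:00 UTC + 6h = 19:00 Caseth Coast standard time.
The standard-time date in Caseth Coast, February 4, 2026, does not fall between 6 February and 12 September, so daylight saving is not in effect and Caseth Coast is at UTC+06:00.
13:00 UTC + 6h = 19:00 local.

19:00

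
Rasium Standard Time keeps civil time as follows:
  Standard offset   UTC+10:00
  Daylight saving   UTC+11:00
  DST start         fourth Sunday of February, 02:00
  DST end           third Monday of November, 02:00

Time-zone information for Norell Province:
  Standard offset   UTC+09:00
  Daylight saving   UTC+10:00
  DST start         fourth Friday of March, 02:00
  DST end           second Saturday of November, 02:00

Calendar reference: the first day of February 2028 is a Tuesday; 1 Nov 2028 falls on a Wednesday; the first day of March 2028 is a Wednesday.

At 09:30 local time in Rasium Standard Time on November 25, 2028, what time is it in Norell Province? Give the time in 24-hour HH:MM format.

1 February 2028 is a Tuesday, so the first Sunday is February 6 and the fourth is February 27.
1 November 2028 is a Wednesday, so the first Monday is November 6 and the third is November 20.
November 25, 2028 does not fall between 27 February and 20 November, so daylight saving is not in effect and Rasium Standard Time is at UTC+10:00.
09:30 Rasium Standard Time − 10h = 23:30 UTC (rolling into the previous day, 24 November 2028).
1 March 2028 is a Wednesday, so the first Friday is March 3 and the fourth is March 24.
1 November 2028 is a Wednesday, so the first Saturday is November 4 and the second is November 11.
At the standard offset (UTC+09:00), 23:30 UTC + 9h = 08:30 Norell Province standard time (rolling into the next day, 25 November 2028).
Daylight saving runs 24 March – 11 November; the standard-time date in Norell Province, November 25, 2028, is outside that window, so Norell Province is on standard time at UTC+09:00.
23:30 UTC + 9h = 08:30 Norell Province (rolling into the next day, 25 November 2028).

08:30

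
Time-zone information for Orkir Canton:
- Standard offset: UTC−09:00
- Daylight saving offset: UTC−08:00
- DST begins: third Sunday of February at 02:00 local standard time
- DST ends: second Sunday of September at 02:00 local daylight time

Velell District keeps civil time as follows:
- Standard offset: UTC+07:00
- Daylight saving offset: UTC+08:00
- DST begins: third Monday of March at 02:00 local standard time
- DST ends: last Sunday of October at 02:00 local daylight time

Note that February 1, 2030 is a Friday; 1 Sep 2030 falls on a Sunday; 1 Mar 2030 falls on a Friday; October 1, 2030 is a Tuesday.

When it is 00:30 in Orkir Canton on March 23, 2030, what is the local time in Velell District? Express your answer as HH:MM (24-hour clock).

1 February 2030 is a Friday, so the first Sunday is February 3 and the third is February 17.
1 September 2030 is a Sunday, so the first Sunday is September 1 and the second is September 8.
March 23, 2030 falls between 17 February and 8 September, so daylight saving is in effect and Orkir Canton is at UTC−08:00.
00:30 Orkir Canton + 8h = 08:30 UTC.
1 March 2030 is a Friday, so the first Monday is March 4 and the third is March 18.
1 October 2030 is a Tuesday, so Sundays fall on 6, 13, 20, 27; the last is October 27.
At the standard offset (UTC+07:00), 08:30 UTC + 7h = 15:30 Velell District standard time.
Daylight saving runs 18 March – 27 October; the standard-time date in Velell District, March 23, 2030, is inside that window, so Velell District is at UTC+08:00.
08:30 UTC + 8h = 16:30 Velell District.

16:30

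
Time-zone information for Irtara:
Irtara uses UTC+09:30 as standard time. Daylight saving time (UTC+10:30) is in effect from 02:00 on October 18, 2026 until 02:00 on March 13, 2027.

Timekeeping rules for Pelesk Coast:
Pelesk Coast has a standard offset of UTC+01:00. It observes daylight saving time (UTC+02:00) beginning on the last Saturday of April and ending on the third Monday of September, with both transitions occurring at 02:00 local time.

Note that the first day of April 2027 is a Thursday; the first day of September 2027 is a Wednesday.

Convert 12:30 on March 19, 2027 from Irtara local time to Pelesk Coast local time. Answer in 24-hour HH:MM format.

March 19, 2027 does not fall between 18 October 2026 and 13 March 2027, so daylight saving is not in effect and Irtara is at UTC+09:30.
12:30 Irtara − 9h30m = 03:00 UTC.
1 April 2027 is a Thursday, so Saturdays fall on 3, 10, 17, 24; the last is April 24.
1 September 2027 is a Wednesday, so the first Monday is September 6 and the third is September 20.
At the standard offset (UTC+01:00), 03:00 UTC + 1h = 04:00 Pelesk Coast standard time.
The standard-time date in Pelesk Coast, March 19, 2027, does not fall between 24 April and 20 September, so daylight saving is not in effect and Pelesk Coast is at UTC+01:00.
03:00 UTC + 1h = 04:00 Pelesk Coast.

04:00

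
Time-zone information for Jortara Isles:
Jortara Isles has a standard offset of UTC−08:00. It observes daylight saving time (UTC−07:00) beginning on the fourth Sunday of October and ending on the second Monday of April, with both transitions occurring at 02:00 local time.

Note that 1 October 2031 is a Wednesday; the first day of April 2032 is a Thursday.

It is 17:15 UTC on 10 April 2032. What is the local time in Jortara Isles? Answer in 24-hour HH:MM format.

1 October 2031 is a Wednesday, so the first Sunday is October 5 and the fourth is October 26.
1 April 2032 is a Thursday, so the first Monday is April 5 and the second is April 12.
At the standard offset (UTC−08:00), 17:15 UTC − 8h = 09:15 Jortara Isles standard time.
The standard-time date in Jortara Isles, 10 April 2032, lies within the daylight-saving period (26 October 2031 – 12 April 2032), so Jortara Isles is on daylight time, UTC−07:00.
17:15 UTC − 7h = 10:15 local.

10:15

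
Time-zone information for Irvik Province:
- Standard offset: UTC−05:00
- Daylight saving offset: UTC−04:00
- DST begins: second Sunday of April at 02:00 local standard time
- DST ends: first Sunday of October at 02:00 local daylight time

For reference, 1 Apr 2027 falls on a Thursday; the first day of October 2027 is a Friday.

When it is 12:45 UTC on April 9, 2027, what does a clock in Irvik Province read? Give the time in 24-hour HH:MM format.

1 April 2027 is a Thursday, so the first Sunday is April 4 and the second is April 11.
1 October 2027 is a Friday, so the first Sunday is October 3.
At the standard offset (UTC−05:00), 12:45 UTC − 5h = 07:45 Irvik Province standard time.
Daylight saving runs 11 April – 3 October; the standard-time date in Irvik Province, April 9, 2027, is outside that window, so Irvik Province is on standard time at UTC−05:00.
12:45 UTC − 5h = 07:45 local.

07:45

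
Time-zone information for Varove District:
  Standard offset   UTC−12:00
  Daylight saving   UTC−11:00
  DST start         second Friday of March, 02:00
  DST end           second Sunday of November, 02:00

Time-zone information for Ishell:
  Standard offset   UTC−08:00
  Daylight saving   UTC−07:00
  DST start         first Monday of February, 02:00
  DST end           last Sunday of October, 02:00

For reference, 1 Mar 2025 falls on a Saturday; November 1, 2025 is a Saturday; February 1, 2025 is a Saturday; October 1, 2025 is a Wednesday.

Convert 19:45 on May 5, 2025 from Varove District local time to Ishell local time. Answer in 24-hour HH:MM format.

1 March 2025 is a Saturday, so the first Friday is March 7 and the second is March 14.
1 November 2025 is a Saturday, so the first Sunday is November 2 and the second is November 9.
May 5, 2025 falls between 14 March and 9 November, so daylight saving is in effect and Varove District is at UTC−11:00.
19:45 Varove District + 11h = 06:45 UTC (rolling into the next day, 6 May 2025).
1 February 2025 is a Saturday, so the first Monday is February 3.
1 October 2025 is a Wednesday, so Sundays fall on 5, 12, 19, 26; the last is October 26.
At the standard offset (UTC−08:00), 06:45 UTC − 8h = 22:45 Ishell standard time (rolling into the previous day, 5 May 2025).
The standard-time date in Ishell, May 5, 2025, falls between 3 February and 26 October, so daylight saving is in effect and Ishell is at UTC−07:00.
06:45 UTC − 7h = 23:45 Ishell (rolling into the previous day, 5 May 2025).

23:45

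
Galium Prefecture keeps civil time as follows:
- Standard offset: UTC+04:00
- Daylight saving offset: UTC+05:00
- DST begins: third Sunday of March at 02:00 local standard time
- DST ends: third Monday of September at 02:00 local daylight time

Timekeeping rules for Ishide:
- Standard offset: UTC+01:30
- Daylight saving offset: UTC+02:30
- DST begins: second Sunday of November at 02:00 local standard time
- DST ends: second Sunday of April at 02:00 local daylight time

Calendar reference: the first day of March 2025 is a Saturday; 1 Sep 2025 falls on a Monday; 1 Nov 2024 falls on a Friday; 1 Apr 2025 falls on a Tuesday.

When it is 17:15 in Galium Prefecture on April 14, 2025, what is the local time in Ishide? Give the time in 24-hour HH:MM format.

1 March 2025 is a Saturday, so the first Sunday is March 2 and the third is March 16.
1 September 2025 is a Monday, so the first Monday is September 1 and the third is September 15.
April 14, 2025 falls between 16 March and 15 September, so daylight saving is in effect and Galium Prefecture is at UTC+05:00.
17:15 Galium Prefecture − 5h = 12:15 UTC.
1 November 2024 is a Friday, so the first Sunday is November 3 and the second is November 10.
1 April 2025 is a Tuesday, so the first Sunday is April 6 and the second is April 13.
At the standard offset (UTC+01:30), 12:15 UTC + 1h30m = 13:45 Ishide standard time.
The standard-time date in Ishide, April 14, 2025, is outside the daylight-saving period (10 November 2024 – 13 April 2025), so Ishide is on standard time, UTC+01:30.
12:15 UTC + 1h30m = 13:45 Ishide.

13:45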